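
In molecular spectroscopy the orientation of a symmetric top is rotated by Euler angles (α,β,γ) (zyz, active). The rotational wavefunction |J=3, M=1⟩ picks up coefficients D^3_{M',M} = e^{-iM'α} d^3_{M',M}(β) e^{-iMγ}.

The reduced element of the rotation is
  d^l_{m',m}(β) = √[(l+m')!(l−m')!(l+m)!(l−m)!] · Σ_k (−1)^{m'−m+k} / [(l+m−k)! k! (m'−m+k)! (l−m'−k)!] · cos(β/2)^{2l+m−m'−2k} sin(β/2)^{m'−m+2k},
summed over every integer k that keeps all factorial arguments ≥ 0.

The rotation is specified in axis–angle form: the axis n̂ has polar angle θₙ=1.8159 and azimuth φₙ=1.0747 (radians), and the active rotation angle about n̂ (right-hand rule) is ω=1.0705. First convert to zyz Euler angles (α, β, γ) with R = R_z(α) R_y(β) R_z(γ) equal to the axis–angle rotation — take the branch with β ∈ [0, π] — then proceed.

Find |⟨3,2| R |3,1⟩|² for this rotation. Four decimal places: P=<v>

P=0.0743

Axis–angle → zyz. n̂ = (sinθₙcosφₙ, sinθₙsinφₙ, cosθₙ) = (+0.461770, +0.853163, -0.242657), ω = 1.0705.
R = I cosω + sinω [n̂]ₓ + (1−cosω) n̂n̂ᵀ gives
  R = [+0.590633, +0.417902, +0.690297; -0.007932, +0.858415, -0.512894; -0.806901, +0.297457, +0.510323]
β = atan2(√(R₁₃²+R₂₃²), R₃₃) = 1.035236; α = atan2(R₂₃, R₁₃) mod 2π = 5.644177; γ = atan2(R₃₂, −R₃₁) mod 2π = 0.353184
Split into d^3_{2,1}(β=1.0352) × two z-phases.
With c≡cos(β/2)=0.869000 and s≡sin(β/2)=0.494812, N=[120·1·24·2]^{1/2}=75.894664
k: max(0,(1)−(2))=0 … min(3+(1),3−(2))=1
  k=0: (−1)^1·75.8947/(24)·0.8690^5·0.4948^1 = -0.775424
  k=1: (−1)^2·75.8947/(12)·0.8690^3·0.4948^3 = +0.502816
d^3_{2,1}(1.0352) = -0.775424 +0.502816 = -0.272608
|D^3_{2,1}|² = |d^3_{2,1}(β)|² = (-0.272608)² = 0.074315 (the z-rotation phases have unit modulus)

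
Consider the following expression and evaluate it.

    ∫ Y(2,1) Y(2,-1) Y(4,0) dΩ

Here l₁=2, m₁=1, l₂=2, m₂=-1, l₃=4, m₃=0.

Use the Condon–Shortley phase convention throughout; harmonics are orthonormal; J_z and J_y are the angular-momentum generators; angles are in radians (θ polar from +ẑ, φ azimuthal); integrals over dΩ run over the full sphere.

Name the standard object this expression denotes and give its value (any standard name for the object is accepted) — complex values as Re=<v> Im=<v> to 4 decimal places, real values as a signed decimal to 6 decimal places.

Gaunt coefficient, +0.161197

This is a Gaunt coefficient — the integral of a triple product of spherical harmonics over the sphere.
m-sum 0 ✓  L=8 even ✓  0≤4≤4 ✓
Π(2lᵢ+1) = 5×5×9 = 225
triangle coeff Δ(2,2,4) = 1/630
Σ_t [0,0]: t=0:+1/16 = 1/16
(3j)²=2/35 [(2 2 4; 0 0 0)], sign=+1
Σ_t [0,0]: t=0:+1/36 = 1/36
(3j)²=8/315 [(2 2 4; 1 -1 0)], sign=+1
⇒ 4πI² = 16/49
I = (+1)√(16/49/(4π)) = 0.16119702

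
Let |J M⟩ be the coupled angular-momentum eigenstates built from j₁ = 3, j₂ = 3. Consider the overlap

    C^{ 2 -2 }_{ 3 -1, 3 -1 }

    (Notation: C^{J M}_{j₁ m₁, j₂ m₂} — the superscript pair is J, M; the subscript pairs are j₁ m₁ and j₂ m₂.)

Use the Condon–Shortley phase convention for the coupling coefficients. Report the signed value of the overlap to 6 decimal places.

√[5·4!2!2!/9! · 2!4!2!4!0!4!] = √(512/7)
  +(−1)^2/∏(2,2,2,0,0,2)! = 1/16  (running 1/16)
⟨..|..⟩ = √(512/7)·(1/16) = +0.534522

+0.534522  (= +√(2/7))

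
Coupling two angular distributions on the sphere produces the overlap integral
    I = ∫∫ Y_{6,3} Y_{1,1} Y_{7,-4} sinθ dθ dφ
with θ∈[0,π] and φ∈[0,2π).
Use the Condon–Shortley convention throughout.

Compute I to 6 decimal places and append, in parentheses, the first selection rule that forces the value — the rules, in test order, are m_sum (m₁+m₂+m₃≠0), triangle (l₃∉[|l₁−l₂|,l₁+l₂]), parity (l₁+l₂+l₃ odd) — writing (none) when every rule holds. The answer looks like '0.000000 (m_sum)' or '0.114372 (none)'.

Checks pass: Σm=0; 14 even; l₃=7∈[5,7].
(2·6+1)(2·1+1)(2·7+1) = 585
Δ: 0! 12! 2! / 15! → 1/1365
sum: t=0:+1/518400 = 1/518400
3j²(6 1 7; 0 0 0) = Δ·Π!·Σ² = 7/195  (sign -1)
sum: t=0:+1/4354560 = 1/4354560
3j²(6 1 7; 3 1 -4) = Δ·Π!·Σ² = 11/273  (sign -1)
combine: 4πI² = 585·7/195·11/273 = 11/13
take √, sign +1: I = 0.25948947
No selection rule forces the value: the integral is nonzero (none).

0.259489 (none)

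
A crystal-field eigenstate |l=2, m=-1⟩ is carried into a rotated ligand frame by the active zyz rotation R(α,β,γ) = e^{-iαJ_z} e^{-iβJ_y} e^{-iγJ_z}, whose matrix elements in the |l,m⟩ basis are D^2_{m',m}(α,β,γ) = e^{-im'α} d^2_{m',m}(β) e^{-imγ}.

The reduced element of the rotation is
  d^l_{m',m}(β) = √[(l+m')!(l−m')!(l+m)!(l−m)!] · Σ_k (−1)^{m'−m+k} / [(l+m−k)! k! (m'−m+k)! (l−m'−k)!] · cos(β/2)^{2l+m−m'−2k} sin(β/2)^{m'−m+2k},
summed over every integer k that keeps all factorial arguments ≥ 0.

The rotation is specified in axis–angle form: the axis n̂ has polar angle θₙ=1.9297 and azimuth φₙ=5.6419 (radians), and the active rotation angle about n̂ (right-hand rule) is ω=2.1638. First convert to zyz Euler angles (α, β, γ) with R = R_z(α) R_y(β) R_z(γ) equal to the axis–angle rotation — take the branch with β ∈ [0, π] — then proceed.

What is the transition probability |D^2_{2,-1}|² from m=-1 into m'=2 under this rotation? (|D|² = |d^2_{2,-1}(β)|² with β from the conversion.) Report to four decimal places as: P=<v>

P=0.4041

Axis–angle → zyz. n̂ = (sinθₙcosφₙ, sinθₙsinφₙ, cosθₙ) = (+0.750269, -0.560108, -0.351248), ω = 2.1638.
R = I cosω + sinω [n̂]ₓ + (1−cosω) n̂n̂ᵀ gives
  R = [+0.318630, -0.363802, -0.875284; -0.946358, -0.069808, -0.315488; +0.053673, +0.928857, -0.366531]
β = atan2(√(R₁₃²+R₂₃²), R₃₃) = 1.946074; α = atan2(R₂₃, R₁₃) mod 2π = 3.487538; γ = atan2(R₃₂, −R₃₁) mod 2π = 1.628516
D^2_{2,-1}(3.4875,1.9461,1.6285) = e^{-i·2·3.4875}·d^2_{2,-1}(1.9461)·e^{-i·-1·1.6285}. Compute d first:
Half-angle: c=0.562792, s=0.826599. N=√(24·1·1·6)=12.000000
The bounds max(0,m−m')=0 and min(l+m,l−m')=0 give 1 term
  k=0: (−1)^3·12.0000/(6)·0.5628^1·0.8266^3 = -0.635714
d^2_{2,-1}(1.9461) = -0.635714
|D^2_{2,-1}|² = |d^2_{2,-1}(β)|² = (-0.635714)² = 0.404132 (the z-rotation phases have unit modulus)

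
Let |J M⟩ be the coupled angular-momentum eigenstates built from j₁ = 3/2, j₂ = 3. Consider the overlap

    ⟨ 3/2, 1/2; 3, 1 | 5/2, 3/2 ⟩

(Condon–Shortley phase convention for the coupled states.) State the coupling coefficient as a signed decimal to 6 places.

-0.591608  (= −√(7/20))

triangle: 2!*1!*4!/8! = 48/40320
(j±m)!: 2!*1!*4!*2!*4!*1! = 2304
prefactor² = (2J+1)*Δ*N² = 576/35
  k=0: +1/(0!*2!*1!*4!*0!*0!) = 1/48
  k=1: −1/(1!*1!*0!*3!*1!*1!) = -1/6
Σ = -7/48  ⇒  CG² = 576/35*(-7/48)² = 7/20
CG = −√(7/20) = -0.591608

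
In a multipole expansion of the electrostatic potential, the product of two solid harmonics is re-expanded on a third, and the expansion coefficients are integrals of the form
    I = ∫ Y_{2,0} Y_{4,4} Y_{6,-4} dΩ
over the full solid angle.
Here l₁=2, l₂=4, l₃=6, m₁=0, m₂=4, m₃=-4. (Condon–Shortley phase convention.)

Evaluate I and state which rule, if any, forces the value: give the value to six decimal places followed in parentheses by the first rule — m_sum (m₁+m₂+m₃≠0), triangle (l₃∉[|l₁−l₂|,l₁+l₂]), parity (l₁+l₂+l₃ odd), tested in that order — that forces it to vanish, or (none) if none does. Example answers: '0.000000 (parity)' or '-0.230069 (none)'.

Checks pass: Σm=0; 12 even; l₃=6∈[2,6].
(2·2+1)(2·4+1)(2·6+1) = 585
Δ: 0! 4! 8! / 13! → 1/6435
sum: t=0:+1/2304 = 1/2304
3j²(2 4 6; 0 0 0) = Δ·Π!·Σ² = 5/143  (sign +1)
sum: t=0:+1/161280 = 1/161280
3j²(2 4 6; 0 4 -4) = Δ·Π!·Σ² = 1/143  (sign +1)
combine: 4πI² = 585·5/143·1/143 = 225/1573
take √, sign +1: I = 0.10668957
No selection rule forces the value: the integral is nonzero (none).

0.106690 (none)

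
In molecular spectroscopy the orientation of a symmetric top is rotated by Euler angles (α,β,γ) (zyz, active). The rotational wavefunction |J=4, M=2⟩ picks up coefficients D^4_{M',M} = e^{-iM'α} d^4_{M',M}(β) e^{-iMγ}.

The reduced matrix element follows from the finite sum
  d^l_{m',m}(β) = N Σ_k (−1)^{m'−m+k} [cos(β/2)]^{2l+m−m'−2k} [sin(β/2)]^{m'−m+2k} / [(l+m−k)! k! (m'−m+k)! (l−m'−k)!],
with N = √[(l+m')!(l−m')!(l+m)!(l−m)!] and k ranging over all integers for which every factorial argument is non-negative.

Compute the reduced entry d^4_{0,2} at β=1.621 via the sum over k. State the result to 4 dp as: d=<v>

d=-0.3873

d^4_{0,2}(β=1.6210) via the finite sum:
c=cos(1.621000/2)=0.689136, s=sin(1.621000/2)=0.724632; N=√[24·24·720·2]=910.735966
Admissible k: 2..4 (factorial args all ≥0)
  k=2: (−1)^0·910.7360/(96)·0.6891^6·0.7246^2 = +0.533564
  k=3: (−1)^1·910.7360/(36)·0.6891^4·0.7246^4 = -1.573185
  k=4: (−1)^2·910.7360/(96)·0.6891^2·0.7246^6 = +0.652283
d^4_{0,2}(1.6210) = +0.533564 -1.573185 +0.652283 = -0.387339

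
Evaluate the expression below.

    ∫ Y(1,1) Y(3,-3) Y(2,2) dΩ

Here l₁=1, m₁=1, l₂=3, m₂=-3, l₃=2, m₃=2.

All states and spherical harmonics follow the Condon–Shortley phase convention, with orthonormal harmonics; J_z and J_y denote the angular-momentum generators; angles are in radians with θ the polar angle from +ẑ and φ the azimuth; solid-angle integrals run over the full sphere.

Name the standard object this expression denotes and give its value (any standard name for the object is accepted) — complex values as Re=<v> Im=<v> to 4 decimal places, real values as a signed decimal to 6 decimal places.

Gaunt coefficient, -0.319865

This is a Gaunt coefficient — the integral of a triple product of spherical harmonics over the sphere.
m-sum 0 ✓  L=6 even ✓  2≤2≤4 ✓
Π(2lᵢ+1) = 3×7×5 = 105
triangle coeff Δ(1,3,2) = 1/105
Σ_t [1,1]: t=1:−1/4 = -1/4
(3j)²=3/35 [(1 3 2; 0 0 0)], sign=-1
Σ_t [0,0]: t=0:+1/48 = 1/48
(3j)²=1/7 [(1 3 2; 1 -3 2)], sign=+1
⇒ 4πI² = 9/7
I = (-1)√(9/7/(4π)) = -0.31986543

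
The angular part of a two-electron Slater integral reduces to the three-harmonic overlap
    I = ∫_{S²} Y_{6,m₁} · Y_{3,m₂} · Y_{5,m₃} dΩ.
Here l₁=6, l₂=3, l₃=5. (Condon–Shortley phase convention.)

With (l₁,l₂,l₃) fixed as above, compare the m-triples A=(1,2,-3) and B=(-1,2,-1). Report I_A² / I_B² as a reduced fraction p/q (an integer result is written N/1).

32/21

Same 6,3,5: normalisation and zero-m 3j drop out of the ratio.
A: Δ: 4! 8! 2! / 15! → 1/675675; sum: t=3:−1/17280 t=4:+1/120960 = -1/20160; 3j²(6 3 5; 1 2 -3) = Δ·Π!·Σ² = 64/3003  (sign -1)
B: Δ: 4! 8! 2! / 15! → 1/675675; sum: t=3:−1/6912 t=4:+1/17280 = -1/11520; 3j²(6 3 5; -1 2 -1) = Δ·Π!·Σ² = 2/143  (sign -1)
I_A²/I_B² = (64/3003)/(2/143) = 32/21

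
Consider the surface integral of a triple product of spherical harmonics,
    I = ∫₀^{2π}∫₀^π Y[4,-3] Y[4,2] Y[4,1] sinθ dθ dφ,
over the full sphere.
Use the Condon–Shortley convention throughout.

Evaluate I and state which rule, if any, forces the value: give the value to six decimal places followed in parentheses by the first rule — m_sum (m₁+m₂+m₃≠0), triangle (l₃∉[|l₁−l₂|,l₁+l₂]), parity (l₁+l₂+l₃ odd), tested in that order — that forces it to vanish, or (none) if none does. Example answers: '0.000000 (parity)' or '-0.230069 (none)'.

Checks pass: Σm=0; 12 even; l₃=4∈[0,8].
(2·4+1)(2·4+1)(2·4+1) = 729
Δ: 4! 4! 4! / 13! → 1/450450
sum: t=0:+1/13824 t=1:−1/216 t=2:+1/64 t=3:−1/216 t=4:+1/13824 = 5/768
3j²(4 4 4; 0 0 0) = Δ·Π!·Σ² = 18/1001  (sign +1)
sum: t=3:−1/864 t=4:+1/576 = 1/1728
3j²(4 4 4; -3 2 1) = Δ·Π!·Σ² = 5/1287  (sign -1)
combine: 4πI² = 729·18/1001·5/1287 = 7290/143143
take √, sign -1: I = -0.06366105
No selection rule forces the value: the integral is nonzero (none).

-0.063661 (none)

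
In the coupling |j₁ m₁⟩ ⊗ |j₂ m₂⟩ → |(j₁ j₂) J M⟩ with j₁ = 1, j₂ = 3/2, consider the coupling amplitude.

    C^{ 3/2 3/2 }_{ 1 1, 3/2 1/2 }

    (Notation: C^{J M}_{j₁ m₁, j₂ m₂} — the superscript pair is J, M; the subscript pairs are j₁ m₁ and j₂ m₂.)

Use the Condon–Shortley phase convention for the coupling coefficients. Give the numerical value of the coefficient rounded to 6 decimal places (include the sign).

+√(2/5) = +0.632456

j₁+j₂−J=1  J+j₁−j₂=1  J−j₁+j₂=2  j₁+j₂+J+1=5
(j₁±m₁, j₂±m₂, J±M) = (2,0,2,1,3,0)
P² = 8/5
sum k=0..0:
  [0] +1/2 = 1/2
S = 1/2
C² = P²·S² = 2/5 ; C = +0.632456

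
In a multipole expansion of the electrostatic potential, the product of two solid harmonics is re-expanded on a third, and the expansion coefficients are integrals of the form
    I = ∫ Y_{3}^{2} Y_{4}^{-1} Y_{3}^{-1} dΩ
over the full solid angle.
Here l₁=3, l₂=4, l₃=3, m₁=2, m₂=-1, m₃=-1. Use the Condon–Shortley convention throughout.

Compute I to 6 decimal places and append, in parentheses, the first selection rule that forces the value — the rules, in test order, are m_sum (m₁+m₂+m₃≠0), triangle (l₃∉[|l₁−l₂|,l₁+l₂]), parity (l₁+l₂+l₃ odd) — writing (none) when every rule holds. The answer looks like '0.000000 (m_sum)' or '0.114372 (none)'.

Rules hold: Σm=0, L=10 even, 1≤3≤7.
N = 7·9·7 = 441
Δ = 4!·2!·4!/11! = 1/34650
Racah Σ t=1..3: t=1:−1/72 t=2:+1/16 t=3:−1/72 = 5/144
⇒ 3j(3 4 3; 0 0 0)² = 2/77, sgn -1
Racah Σ t=0..1: t=0:+1/144 t=1:−1/48 = -1/72
⇒ 3j(3 4 3; 2 -1 -1)² = 16/693, sgn -1
4πI² = N·(3j₀)²·(3jₘ)² = 32/121
I = +1·√(0.264463/4π) = 0.14506992
No selection rule forces the value: the integral is nonzero (none).

0.145070 (none)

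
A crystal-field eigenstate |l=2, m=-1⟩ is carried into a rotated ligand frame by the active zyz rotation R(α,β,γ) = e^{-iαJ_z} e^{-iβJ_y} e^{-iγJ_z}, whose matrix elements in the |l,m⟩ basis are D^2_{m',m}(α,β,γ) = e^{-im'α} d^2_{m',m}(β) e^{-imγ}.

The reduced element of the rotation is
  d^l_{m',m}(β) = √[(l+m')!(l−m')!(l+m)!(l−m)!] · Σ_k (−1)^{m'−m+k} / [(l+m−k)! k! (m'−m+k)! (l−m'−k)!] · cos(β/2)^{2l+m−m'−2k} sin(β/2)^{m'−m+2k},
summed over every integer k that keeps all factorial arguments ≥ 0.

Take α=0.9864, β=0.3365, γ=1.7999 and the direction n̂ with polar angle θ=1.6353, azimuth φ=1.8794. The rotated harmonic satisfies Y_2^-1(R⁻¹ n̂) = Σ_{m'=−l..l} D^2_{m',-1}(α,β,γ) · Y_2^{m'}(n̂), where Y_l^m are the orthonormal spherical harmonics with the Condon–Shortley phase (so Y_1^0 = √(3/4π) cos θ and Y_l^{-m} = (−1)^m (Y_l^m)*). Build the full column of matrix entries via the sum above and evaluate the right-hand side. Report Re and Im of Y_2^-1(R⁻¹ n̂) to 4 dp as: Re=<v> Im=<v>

Re=0.0696 Im=0.0870

Need the full column D^2_{m',-1} for m'=−2..2 at α=0.9864, β=0.3365, γ=1.7999.
cos(β/2)=0.985879, sin(β/2)=0.167457
d^2_{-2,-1}: single k=1 term ⇒ +0.320926;  D = -0.259108-0.189359i
d^2_{-1,-1}: k∈[0..1] ⇒ +0.944702 -0.081767 = +0.862936;  D = -0.809041+0.300185i
d^2_{0,-1}: k∈[0..1] ⇒ -0.393053 +0.011340 = -0.381713;  D = +0.086689-0.371739i
d^2_{1,-1}: k∈[0..1] ⇒ +0.081767 -0.000786 = +0.080980;  D = +0.055630+0.058848i
d^2_{2,-1}: single k=0 term ⇒ -0.009259;  D = -0.009121+0.001593i
Y_2^{m'}(θ=1.6353,φ=1.8794) and Σ D·Y over m':
  (-0.2591-0.1894i)·(-0.3137+0.2226i)  (-0.8090+0.3002i)·(+0.0151+0.0473i)  (+0.0867-0.3717i)·(-0.3115+0.0000i)  (+0.0556+0.0588i)·(-0.0151+0.0473i)  (-0.0091+0.0016i)·(-0.3137-0.2226i)
Y_2^-1(R⁻¹ n̂) = +0.069604+0.087000i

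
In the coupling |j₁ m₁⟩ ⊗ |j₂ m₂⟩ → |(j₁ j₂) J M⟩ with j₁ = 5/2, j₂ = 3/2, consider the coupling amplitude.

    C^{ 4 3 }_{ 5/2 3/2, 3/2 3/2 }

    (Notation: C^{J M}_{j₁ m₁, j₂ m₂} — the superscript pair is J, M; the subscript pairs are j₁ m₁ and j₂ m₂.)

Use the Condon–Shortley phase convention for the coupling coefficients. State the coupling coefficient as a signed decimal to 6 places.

+0.790569

√[9·0!5!3!/9! · 4!1!3!0!7!1!] = √(12960)
  +(−1)^0/∏(0,0,1,3,4,0)! = 1/144  (running 1/144)
⟨..|..⟩ = √(12960)·(1/144) = +0.790569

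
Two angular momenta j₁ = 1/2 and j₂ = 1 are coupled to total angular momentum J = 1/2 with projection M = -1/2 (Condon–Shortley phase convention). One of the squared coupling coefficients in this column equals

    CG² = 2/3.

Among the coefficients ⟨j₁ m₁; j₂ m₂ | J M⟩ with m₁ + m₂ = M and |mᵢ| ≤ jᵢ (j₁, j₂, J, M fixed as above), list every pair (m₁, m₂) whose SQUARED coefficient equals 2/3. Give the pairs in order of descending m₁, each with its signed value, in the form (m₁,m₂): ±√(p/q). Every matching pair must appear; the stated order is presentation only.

(1/2,-1): +√(2/3)

Admissible pairs with m₁+m₂ = M = -1/2: (-1/2,0), (1/2,-1)
  (m₁,m₂)=(1/2,-1): CG² = 2/3, CG = +√(2/3)   ← matches the target
  (m₁,m₂)=(-1/2,0): CG² = 1/3, CG = −√(1/3)
Pairs with CG² = 2/3: (1/2,-1): +√(2/3)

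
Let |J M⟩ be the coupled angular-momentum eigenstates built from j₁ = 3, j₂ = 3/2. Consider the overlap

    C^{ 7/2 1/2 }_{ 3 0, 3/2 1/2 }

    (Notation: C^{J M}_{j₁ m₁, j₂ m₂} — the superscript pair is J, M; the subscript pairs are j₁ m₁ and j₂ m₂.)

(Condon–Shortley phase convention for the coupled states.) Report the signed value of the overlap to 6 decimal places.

-0.308607  (= −√(2/21))

triangle: 1!*5!*2!/9! = 240/362880
(j±m)!: 3!*3!*2!*1!*4!*3! = 10368
prefactor² = (2J+1)*Δ*N² = 384/7
  k=0: +1/(0!*1!*3!*2!*2!*0!) = 1/24
  k=1: −1/(1!*0!*2!*1!*3!*1!) = -1/12
Σ = -1/24  ⇒  CG² = 384/7*(-1/24)² = 2/21
CG = −√(2/21) = -0.308607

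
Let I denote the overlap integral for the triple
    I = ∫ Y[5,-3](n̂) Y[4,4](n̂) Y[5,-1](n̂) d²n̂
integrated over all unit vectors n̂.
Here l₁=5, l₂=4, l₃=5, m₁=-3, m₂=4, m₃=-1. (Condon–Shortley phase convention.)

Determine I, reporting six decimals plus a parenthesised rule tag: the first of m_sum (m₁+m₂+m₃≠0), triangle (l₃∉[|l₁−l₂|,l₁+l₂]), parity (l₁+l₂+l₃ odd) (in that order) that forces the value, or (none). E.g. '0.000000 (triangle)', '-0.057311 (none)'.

-0.168084 (none)

Checks pass: Σm=0; 14 even; l₃=5∈[1,9].
(2·5+1)(2·4+1)(2·5+1) = 1089
Δ: 4! 6! 4! / 15! → 1/3153150
sum: t=0:+1/69120 t=1:−1/1728 t=2:+1/576 t=3:−1/1728 t=4:+1/69120 = 7/11520
3j²(5 4 5; 0 0 0) = Δ·Π!·Σ² = 2/143  (sign -1)
sum: t=4:+1/27648 = 1/27648
3j²(5 4 5; -3 4 -1) = Δ·Π!·Σ² = 10/429  (sign +1)
combine: 4πI² = 1089·2/143·10/429 = 60/169
take √, sign -1: I = -0.16808437
No selection rule forces the value: the integral is nonzero (none).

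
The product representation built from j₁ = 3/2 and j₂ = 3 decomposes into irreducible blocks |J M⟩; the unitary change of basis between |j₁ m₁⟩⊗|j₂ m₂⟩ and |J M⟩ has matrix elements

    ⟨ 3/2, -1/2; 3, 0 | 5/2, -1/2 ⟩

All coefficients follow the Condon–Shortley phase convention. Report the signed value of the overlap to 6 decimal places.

−√(6/35) = -0.414039

√[6·2!1!4!/8! · 1!2!3!3!2!3!] = √(216/35)
  +(−1)^1/∏(1,1,1,2,0,2)! = -1/4  (running -1/4)
  +(−1)^2/∏(2,0,0,1,1,3)! = 1/12  (running -1/6)
⟨..|..⟩ = √(216/35)·(-1/6) = -0.414039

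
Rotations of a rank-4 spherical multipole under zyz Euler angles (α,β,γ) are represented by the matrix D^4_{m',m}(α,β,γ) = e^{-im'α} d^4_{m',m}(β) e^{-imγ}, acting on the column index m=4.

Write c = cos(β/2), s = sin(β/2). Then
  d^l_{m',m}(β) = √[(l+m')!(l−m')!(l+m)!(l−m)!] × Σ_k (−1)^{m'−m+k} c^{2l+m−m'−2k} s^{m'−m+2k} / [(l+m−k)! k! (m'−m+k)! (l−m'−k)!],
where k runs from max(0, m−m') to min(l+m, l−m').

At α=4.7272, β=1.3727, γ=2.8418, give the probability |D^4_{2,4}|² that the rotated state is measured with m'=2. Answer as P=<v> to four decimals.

P=0.2073

Split into d^4_{2,4}(β=1.3727) × two z-phases.
Half-angle: c=0.773564, s=0.633718. N=√(720·2·40320·1)=7619.763776
The bounds max(0,m−m')=2 and min(l+m,l−m')=2 give 1 term
  k=2: (−1)^0·7619.7638/(1440)·0.7736^6·0.6337^2 = +0.455354
d^4_{2,4}(1.3727) = +0.455354
|D^4_{2,4}|² = |d^4_{2,4}(β)|² = (+0.455354)² = 0.207347 (the z-rotation phases have unit modulus)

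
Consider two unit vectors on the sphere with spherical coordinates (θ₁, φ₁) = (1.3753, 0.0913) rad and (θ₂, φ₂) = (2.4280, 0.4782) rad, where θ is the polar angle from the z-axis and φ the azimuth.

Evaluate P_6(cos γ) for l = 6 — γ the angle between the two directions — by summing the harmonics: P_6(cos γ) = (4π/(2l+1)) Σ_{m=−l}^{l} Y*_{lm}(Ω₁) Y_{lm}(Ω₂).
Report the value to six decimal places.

0.328205

Term-by-term m-sum for l=6 (normalisation 4π/13 = 0.966644):
  m=-6: Y*=+0.367451+0.224175i  Y=-0.036592-0.010221i  product -0.011154-0.011959i
  m=-5: Y*=+0.265035+0.130158i  Y=+0.111162+0.103682i  product +0.015967+0.041948i
  m=-4: Y*=-0.180493-0.069012i  Y=-0.116128-0.326209i  product -0.001552+0.066893i
  m=-3: Y*=-0.297236-0.083512i  Y=-0.061638+0.449767i  product +0.055882-0.128539i
  m=-2: Y*=+0.113345+0.020930i  Y=+0.120047-0.170163i  product +0.017168-0.016774i
  m=-1: Y*=+0.306057+0.028021i  Y=+0.247305-0.128185i  product +0.079281-0.032302i
  m=+0: Y*=-0.093701-0.000000i  Y=-0.302516+0.000000i  product +0.028346+0.000000i
  m=+1: Y*=-0.306057+0.028021i  Y=-0.247305-0.128185i  product +0.079281+0.032302i
  m=+2: Y*=+0.113345-0.020930i  Y=+0.120047+0.170163i  product +0.017168+0.016774i
  m=+3: Y*=+0.297236-0.083512i  Y=+0.061638+0.449767i  product +0.055882+0.128539i
  m=+4: Y*=-0.180493+0.069012i  Y=-0.116128+0.326209i  product -0.001552-0.066893i
  m=+5: Y*=-0.265035+0.130158i  Y=-0.111162+0.103682i  product +0.015967-0.041948i
  m=+6: Y*=+0.367451-0.224175i  Y=-0.036592+0.010221i  product -0.011154+0.011959i
Total Σ_m = +0.339530+0.000000i. Multiply by 0.966644: +0.328205+0.000000i. P_6(cos γ) = 0.328205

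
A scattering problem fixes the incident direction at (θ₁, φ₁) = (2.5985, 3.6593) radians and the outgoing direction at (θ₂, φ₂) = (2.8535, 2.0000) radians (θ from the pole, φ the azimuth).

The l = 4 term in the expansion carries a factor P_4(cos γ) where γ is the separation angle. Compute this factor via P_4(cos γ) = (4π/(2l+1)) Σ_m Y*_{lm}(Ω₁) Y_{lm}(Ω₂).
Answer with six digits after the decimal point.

Summing Y*_{l m}(θ₁,φ₁)·Y_{l m}(θ₂,φ₂) over m ∈ [−4, 4]; prefactor 4π/(2·4+1) = 1.396263:
  m=-4: Y*=(-0.015133, 0.027699)  Y=(-0.000420, -0.002853)  product (0.000085, 0.000032)
  m=-3: Y*=(0.002614, 0.147872)  Y=(-0.026429, -0.007691)  product (0.001068, -0.003928)
  m=-2: Y*=(0.188264, 0.317387)  Y=(-0.095935, 0.111075)  product (-0.053315, -0.009537)
  m=-1: Y*=(0.387497, 0.220688)  Y=(0.184219, 0.402526)  product (-0.017448, 0.196632)
  m=+0: Y*=(-0.019711, -0.000000)  Y=(0.528825, 0.000000)  product (-0.010424, -0.000000)
  m=+1: Y*=(-0.387497, 0.220688)  Y=(-0.184219, 0.402526)  product (-0.017448, -0.196632)
  m=+2: Y*=(0.188264, -0.317387)  Y=(-0.095935, -0.111075)  product (-0.053315, 0.009537)
  m=+3: Y*=(-0.002614, 0.147872)  Y=(0.026429, -0.007691)  product (0.001068, 0.003928)
  m=+4: Y*=(-0.015133, -0.027699)  Y=(-0.000420, 0.002853)  product (0.000085, -0.000032)
Accumulated sum (-0.149643, 0.000000); after 4π/(2l+1) scaling, (-0.208941, 0.000000) ⇒ P_4 = -0.208941

-0.208941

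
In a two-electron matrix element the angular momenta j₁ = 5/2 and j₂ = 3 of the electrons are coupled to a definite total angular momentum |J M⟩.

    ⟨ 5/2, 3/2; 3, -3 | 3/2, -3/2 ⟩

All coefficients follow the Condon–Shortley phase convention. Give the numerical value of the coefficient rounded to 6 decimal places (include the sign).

j₁+j₂−J=4  J+j₁−j₂=1  J−j₁+j₂=2  j₁+j₂+J+1=8
(j₁±m₁, j₂±m₂, J±M) = (4,1,0,6,0,3)
P² = 3456/7
sum k=0..0:
  [0] +1/48 = 1/48
S = 1/48
C² = P²·S² = 3/14 ; C = +0.462910

+√(3/14) ≈ +0.462910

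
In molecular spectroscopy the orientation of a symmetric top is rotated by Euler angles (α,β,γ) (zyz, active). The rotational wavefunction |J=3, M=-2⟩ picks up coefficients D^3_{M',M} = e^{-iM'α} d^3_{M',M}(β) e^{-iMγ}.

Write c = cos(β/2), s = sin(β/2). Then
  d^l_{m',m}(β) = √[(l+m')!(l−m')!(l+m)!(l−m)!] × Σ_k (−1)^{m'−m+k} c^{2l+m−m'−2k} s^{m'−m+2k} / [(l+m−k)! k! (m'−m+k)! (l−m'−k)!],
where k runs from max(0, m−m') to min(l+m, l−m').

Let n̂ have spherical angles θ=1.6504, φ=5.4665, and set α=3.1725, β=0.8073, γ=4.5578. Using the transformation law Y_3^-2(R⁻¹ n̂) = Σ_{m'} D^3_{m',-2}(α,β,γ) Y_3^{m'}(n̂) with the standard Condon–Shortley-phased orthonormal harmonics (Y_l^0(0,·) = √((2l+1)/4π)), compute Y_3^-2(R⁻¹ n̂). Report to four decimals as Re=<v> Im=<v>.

Re=-0.1082 Im=0.3744

Need the full column D^3_{m',-2} for m'=−3..3 at α=3.1725, β=0.8073, γ=4.5578.
cos(β/2)=0.919633, sin(β/2)=0.392778
d^3_{-3,-2}: single k=1 term ⇒ +0.632843;  D = +0.618076-0.135916i
d^3_{-2,-2}: k∈[0..1] ⇒ +0.604907 -0.551725 = +0.053182;  D = -0.051563+0.013022i
d^3_{-1,-2}: k∈[0..1] ⇒ -0.816997 +0.298067 = -0.518930;  D = -0.498968+0.142547i
d^3_{0,-2}: k∈[0..1] ⇒ +0.604384 -0.110250 = +0.494135;  D = -0.470705+0.150353i
d^3_{1,-2}: k∈[0..1] ⇒ -0.298067 +0.027186 = -0.270881;  D = -0.255367+0.090357i
d^3_{2,-2}: k∈[0..1] ⇒ +0.100644 -0.003672 = +0.096972;  D = -0.090375+0.035156i
d^3_{3,-2}: single k=0 term ⇒ -0.021058;  D = -0.019380+0.008237i
Y_3^{m'}(θ=1.6504,φ=5.4665) and Σ D·Y over m':
  (+0.6181-0.1359i)·(-0.3183+0.2636i)  (-0.0516+0.0130i)·(+0.0050-0.0806i)  (-0.4990+0.1425i)·(-0.2136-0.2274i)  (-0.4707+0.1504i)·(+0.0881+0.0000i)  (-0.2554+0.0904i)·(+0.2136-0.2274i)  (-0.0904+0.0352i)·(+0.0050+0.0806i)  (-0.0194+0.0082i)·(+0.3183+0.2636i)
Y_3^-2(R⁻¹ n̂) = -0.108245+0.374416i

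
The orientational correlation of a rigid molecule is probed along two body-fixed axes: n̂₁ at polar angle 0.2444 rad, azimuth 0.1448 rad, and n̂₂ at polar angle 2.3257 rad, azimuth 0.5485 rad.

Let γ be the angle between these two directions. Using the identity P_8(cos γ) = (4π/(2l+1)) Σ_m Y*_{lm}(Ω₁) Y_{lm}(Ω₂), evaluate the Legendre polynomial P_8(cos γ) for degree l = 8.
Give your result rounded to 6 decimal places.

Addition theorem: P_8(cos γ) = (4π/17) Σ_m Y*_{lm}(Ω₁) Y_{lm}(Ω₂), m = −8…8:
  m=-8: (0.000002, 0.000006) × (-0.013009, 0.038687) = (-0.000000, 0.000000)  (running Σ = (-0.000000, 0.000000))
  m=-7: (0.000051, 0.000082) × (0.117685, -0.098705) = (0.000014, 0.000005)  (running Σ = (0.000014, 0.000005))
  m=-6: (0.000640, 0.000757) × (-0.335770, 0.050543) = (-0.000253, -0.000222)  (running Σ = (-0.000239, -0.000217))
  m=-5: (0.005453, 0.004822) × (0.425411, 0.179406) = (0.001455, 0.003030)  (running Σ = (0.001216, 0.002812))
  m=-4: (0.033130, 0.021668) × (-0.173450, -0.241320) = (-0.000518, -0.011753)  (running Σ = (0.000698, -0.008941))
  m=-3: (0.142569, 0.066146) × (-0.010527, -0.140657) = (0.007803, -0.020750)  (running Σ = (0.008501, -0.029690))
  m=-2: (0.409889, 0.122138) × (-0.174003, 0.339352) = (-0.112770, 0.117844)  (running Σ = (-0.104269, 0.088154))
  m=-1: (0.660340, 0.096291) × (0.029499, -0.018025) = (0.021215, -0.009062)  (running Σ = (-0.083053, 0.079092))
  m=0: (0.208993, -0.000000) × (0.368362, 0.000000) = (0.076985, 0.000000)  (running Σ = (-0.006068, 0.079092))
  m=1: (-0.660340, 0.096291) × (-0.029499, -0.018025) = (0.021215, 0.009062)  (running Σ = (0.015147, 0.088154))
  m=2: (0.409889, -0.122138) × (-0.174003, -0.339352) = (-0.112770, -0.117844)  (running Σ = (-0.097622, -0.029690))
  m=3: (-0.142569, 0.066146) × (0.010527, -0.140657) = (0.007803, 0.020750)  (running Σ = (-0.089819, -0.008941))
  m=4: (0.033130, -0.021668) × (-0.173450, 0.241320) = (-0.000518, 0.011753)  (running Σ = (-0.090337, 0.002812))
  m=5: (-0.005453, 0.004822) × (-0.425411, 0.179406) = (0.001455, -0.003030)  (running Σ = (-0.088882, -0.000217))
  m=6: (0.000640, -0.000757) × (-0.335770, -0.050543) = (-0.000253, 0.000222)  (running Σ = (-0.089135, 0.000005))
  m=7: (-0.000051, 0.000082) × (-0.117685, -0.098705) = (0.000014, -0.000005)  (running Σ = (-0.089121, 0.000000))
  m=8: (0.000002, -0.000006) × (-0.013009, -0.038687) = (-0.000000, -0.000000)  (running Σ = (-0.089121, 0.000000))
Accumulated sum (-0.089121, 0.000000); after 4π/(2l+1) scaling, (-0.065878, 0.000000) ⇒ P_8 = -0.065878

-0.065878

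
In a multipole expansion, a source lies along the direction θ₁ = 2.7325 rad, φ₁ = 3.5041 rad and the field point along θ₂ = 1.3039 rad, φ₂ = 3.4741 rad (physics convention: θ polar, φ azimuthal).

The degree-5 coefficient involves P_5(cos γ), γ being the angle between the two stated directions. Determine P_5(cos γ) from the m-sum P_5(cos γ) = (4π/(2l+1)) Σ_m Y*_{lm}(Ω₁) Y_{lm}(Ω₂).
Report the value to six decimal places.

Expand P_5 via completeness: Σ_{m} conj(Y_{5,m}) at Ω₁ times Y_{5,m} at Ω₂ —
  m=-5: Y*=+0.001106-0.004488i  Y=+0.035507+0.385953i  product +0.001771+0.000268i
  m=-4: Y*=-0.004062-0.033468i  Y=+0.079907-0.325449i  product -0.011217-0.001352i
  m=-3: Y*=-0.066533-0.126783i  Y=+0.062978-0.097550i  product -0.016558-0.001494i
  m=-2: Y*=-0.280889-0.248862i  Y=-0.258972+0.203079i  product +0.123281+0.007406i
  m=-1: Y*=-0.487849-0.185025i  Y=-0.037317+0.012887i  product +0.020590+0.000618i
  m=+0: Y*=-0.076887-0.000000i  Y=+0.321884+0.000000i  product -0.024749-0.000000i
  m=+1: Y*=+0.487849-0.185025i  Y=+0.037317+0.012887i  product +0.020590-0.000618i
  m=+2: Y*=-0.280889+0.248862i  Y=-0.258972-0.203079i  product +0.123281-0.007406i
  m=+3: Y*=+0.066533-0.126783i  Y=-0.062978-0.097550i  product -0.016558+0.001494i
  m=+4: Y*=-0.004062+0.033468i  Y=+0.079907+0.325449i  product -0.011217+0.001352i
  m=+5: Y*=-0.001106-0.004488i  Y=-0.035507+0.385953i  product +0.001771-0.000268i
Total Σ_m = +0.210987+0.000000i. Multiply by 1.142397: +0.241031+0.000000i. P_5(cos γ) = 0.241031

0.241031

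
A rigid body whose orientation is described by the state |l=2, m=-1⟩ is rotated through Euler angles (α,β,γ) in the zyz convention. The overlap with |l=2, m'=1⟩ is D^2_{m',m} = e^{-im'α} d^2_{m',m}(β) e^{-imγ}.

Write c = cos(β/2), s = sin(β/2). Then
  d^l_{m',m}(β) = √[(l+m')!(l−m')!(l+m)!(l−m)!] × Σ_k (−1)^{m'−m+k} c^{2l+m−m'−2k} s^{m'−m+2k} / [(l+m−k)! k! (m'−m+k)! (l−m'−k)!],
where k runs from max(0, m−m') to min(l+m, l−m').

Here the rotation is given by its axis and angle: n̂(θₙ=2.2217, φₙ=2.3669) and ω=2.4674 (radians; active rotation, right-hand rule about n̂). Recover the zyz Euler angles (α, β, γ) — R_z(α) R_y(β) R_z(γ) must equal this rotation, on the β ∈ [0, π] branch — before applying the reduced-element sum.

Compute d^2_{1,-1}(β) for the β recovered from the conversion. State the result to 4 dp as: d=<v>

d=0.4202

Axis–angle → zyz. n̂ = (sinθₙcosφₙ, sinθₙsinφₙ, cosθₙ) = (-0.568519, +0.556475, -0.605906), ω = 2.4674.
R = I cosω + sinω [n̂]ₓ + (1−cosω) n̂n̂ᵀ gives
  R = [-0.205499, -0.185269, +0.960961; -0.941763, -0.229633, -0.245666; +0.266183, -0.955481, -0.127290]
β = atan2(√(R₁₃²+R₂₃²), R₃₃) = 1.698433; α = atan2(R₂₃, R₁₃) mod 2π = 6.032900; γ = atan2(R₃₂, −R₃₁) mod 2π = 4.440693
d^2_{1,-1}(β=1.6984) via the finite sum:
c=cos(1.698433/2)=0.660572, s=sin(1.698433/2)=0.750763; N=√[6·1·1·6]=6.000000
k∈{0,1} keeps every argument non-negative
  k=0: (−1)^2·6.0000/(2)·0.6606^2·0.7508^2 = +0.737848
  k=1: (−1)^3·6.0000/(6)·0.6606^0·0.7508^4 = -0.317696
d^2_{1,-1}(1.6984) = +0.737848 -0.317696 = +0.420152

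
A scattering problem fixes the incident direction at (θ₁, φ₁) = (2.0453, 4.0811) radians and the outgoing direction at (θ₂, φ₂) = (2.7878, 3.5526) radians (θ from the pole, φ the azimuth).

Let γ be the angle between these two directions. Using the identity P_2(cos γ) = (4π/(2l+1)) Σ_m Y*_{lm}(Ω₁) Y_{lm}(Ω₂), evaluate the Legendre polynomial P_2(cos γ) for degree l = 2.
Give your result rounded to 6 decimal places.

0.223982

Term-by-term m-sum for l=2 (normalisation 4π/5 = 2.513274):
  m=-2: (-0.092719+0.291235i) × (+0.031563-0.033964i) = +0.006965+0.012341i  (running Σ = +0.006965+0.012341i)
  m=-1: (+0.185305+0.253464i) × (+0.230168-0.100314i) = +0.068078+0.039751i  (running Σ = +0.075042+0.052092i)
  m=0: (-0.117873-0.000000i) × (+0.517211+0.000000i) = -0.060965-0.000000i  (running Σ = +0.014077+0.052092i)
  m=1: (-0.185305+0.253464i) × (-0.230168-0.100314i) = +0.068078-0.039751i  (running Σ = +0.082155+0.012341i)
  m=2: (-0.092719-0.291235i) × (+0.031563+0.033964i) = +0.006965-0.012341i  (running Σ = +0.089120+0.000000i)
Total Σ_m = +0.089120+0.000000i. Multiply by 2.513274: +0.223982+0.000000i. P_2(cos γ) = 0.223982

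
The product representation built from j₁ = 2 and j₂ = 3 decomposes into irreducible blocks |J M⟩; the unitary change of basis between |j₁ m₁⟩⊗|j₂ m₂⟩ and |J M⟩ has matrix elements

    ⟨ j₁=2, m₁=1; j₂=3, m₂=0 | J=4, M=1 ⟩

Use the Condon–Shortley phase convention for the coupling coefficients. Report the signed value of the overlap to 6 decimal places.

√[9·1!3!5!/10! · 3!1!3!3!5!3!] = √(1944/7)
  +(−1)^0/∏(0,1,1,3,2,2)! = 1/24  (running 1/24)
  +(−1)^1/∏(1,0,0,2,3,3)! = -1/72  (running 1/36)
⟨..|..⟩ = √(1944/7)·(1/36) = +0.462910

+0.462910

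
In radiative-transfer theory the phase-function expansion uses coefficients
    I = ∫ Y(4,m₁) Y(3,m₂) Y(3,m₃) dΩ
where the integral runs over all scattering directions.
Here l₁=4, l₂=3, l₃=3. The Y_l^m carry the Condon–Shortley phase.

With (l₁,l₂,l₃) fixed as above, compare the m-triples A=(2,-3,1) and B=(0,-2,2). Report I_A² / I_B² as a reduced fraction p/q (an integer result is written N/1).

54/49

l's match ⇒ only the (l;m) 3-j factors differ between A and B.
A: triangle coeff Δ(4,3,3) = 1/34650; Σ_t [0,0]: t=0:+1/192 = 1/192; (3j)²=3/77 [(4 3 3; 2 -3 1)], sign=+1
B: triangle coeff Δ(4,3,3) = 1/34650; Σ_t [0,1]: t=0:+1/576 t=1:−1/72 = -7/576; (3j)²=7/198 [(4 3 3; 0 -2 2)], sign=+1
I_A²/I_B² = (3/77)/(7/198) = 54/49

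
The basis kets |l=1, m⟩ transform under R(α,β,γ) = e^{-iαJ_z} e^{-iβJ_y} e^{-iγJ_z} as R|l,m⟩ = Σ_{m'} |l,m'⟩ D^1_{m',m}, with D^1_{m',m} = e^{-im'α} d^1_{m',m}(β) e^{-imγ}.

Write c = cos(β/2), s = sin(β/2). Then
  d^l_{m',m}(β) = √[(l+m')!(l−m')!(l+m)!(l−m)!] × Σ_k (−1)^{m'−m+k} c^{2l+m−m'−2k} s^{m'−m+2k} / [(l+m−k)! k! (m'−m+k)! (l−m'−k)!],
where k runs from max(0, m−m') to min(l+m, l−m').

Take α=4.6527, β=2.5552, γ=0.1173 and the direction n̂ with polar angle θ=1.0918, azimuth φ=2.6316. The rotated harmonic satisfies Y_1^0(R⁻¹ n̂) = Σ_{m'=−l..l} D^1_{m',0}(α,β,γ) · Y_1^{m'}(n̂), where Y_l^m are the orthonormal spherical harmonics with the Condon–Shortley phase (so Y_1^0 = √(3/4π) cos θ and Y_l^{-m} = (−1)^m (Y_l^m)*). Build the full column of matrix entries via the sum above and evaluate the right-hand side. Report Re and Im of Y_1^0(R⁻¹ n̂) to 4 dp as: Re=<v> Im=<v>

Need the full column D^1_{m',0} for m'=−1..1 at α=4.6527, β=2.5552, γ=0.1173.
cos(β/2)=0.289014, sin(β/2)=0.957325
d^1_{-1,0}: single k=1 term ⇒ +0.391285;  D = -0.023342-0.390588i
d^1_{0,0}: k∈[0..1] ⇒ +0.083529 -0.916471 = -0.832942;  D = -0.832942+0.000000i
d^1_{1,0}: single k=0 term ⇒ -0.391285;  D = +0.023342-0.390588i
Y_1^{m'}(θ=1.0918,φ=2.6316) and Σ D·Y over m':
  (-0.0233-0.3906i)·(-0.2676-0.1497i)  (-0.8329+0.0000i)·(+0.2252+0.0000i)  (+0.0233-0.3906i)·(+0.2676-0.1497i)
Y_1^0(R⁻¹ n̂) = -0.292005+0.000000i

Re=-0.2920 Im=0.0000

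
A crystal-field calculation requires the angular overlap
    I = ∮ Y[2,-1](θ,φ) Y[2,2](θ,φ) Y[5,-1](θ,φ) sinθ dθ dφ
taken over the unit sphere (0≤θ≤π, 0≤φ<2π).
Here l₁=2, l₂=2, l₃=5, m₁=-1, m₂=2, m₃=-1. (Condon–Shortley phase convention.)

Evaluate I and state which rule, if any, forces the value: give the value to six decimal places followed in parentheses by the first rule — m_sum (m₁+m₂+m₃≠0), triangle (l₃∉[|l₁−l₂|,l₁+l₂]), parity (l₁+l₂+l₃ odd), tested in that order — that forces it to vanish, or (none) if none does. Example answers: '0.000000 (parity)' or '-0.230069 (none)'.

triangle: need 0≤l₃≤4, have 5; I=0

0.000000 (triangle)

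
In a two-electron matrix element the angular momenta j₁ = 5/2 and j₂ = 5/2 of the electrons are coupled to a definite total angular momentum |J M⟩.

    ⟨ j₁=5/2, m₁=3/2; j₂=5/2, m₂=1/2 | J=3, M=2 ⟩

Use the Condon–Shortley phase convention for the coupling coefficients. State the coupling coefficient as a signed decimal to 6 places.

-0.288675  (= −√(1/12))

j₁+j₂−J=2  J+j₁−j₂=3  J−j₁+j₂=3  j₁+j₂+J+1=9
(j₁±m₁, j₂±m₂, J±M) = (4,1,3,2,5,1)
P² = 48
sum k=0..1:
  [0] +1/24 = 1/24
  [1] −1/12 = -1/12
S = -1/24
C² = P²·S² = 1/12 ; C = -0.288675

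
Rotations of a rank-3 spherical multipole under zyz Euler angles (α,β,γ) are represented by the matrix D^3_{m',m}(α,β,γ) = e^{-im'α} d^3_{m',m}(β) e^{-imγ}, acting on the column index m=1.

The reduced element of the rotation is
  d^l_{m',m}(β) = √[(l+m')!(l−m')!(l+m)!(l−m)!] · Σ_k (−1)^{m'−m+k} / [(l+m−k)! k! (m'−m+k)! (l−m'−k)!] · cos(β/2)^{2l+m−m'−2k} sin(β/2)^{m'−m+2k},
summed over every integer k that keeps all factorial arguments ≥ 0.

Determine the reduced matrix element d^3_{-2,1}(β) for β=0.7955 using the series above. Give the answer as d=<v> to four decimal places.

d^3_{-2,1}(β=0.7955) via the finite sum:
Half-angle: c=0.921935, s=0.387345. N=√(1·120·24·2)=75.894664
Admissible k: 3..4 (factorial args all ≥0)
  k=3: (−1)^0·75.8947/(12)·0.9219^3·0.3873^3 = +0.288021
  k=4: (−1)^1·75.8947/(24)·0.9219^1·0.3873^5 = -0.025421
d^3_{-2,1}(0.7955) = +0.288021 -0.025421 = +0.262600

d=0.2626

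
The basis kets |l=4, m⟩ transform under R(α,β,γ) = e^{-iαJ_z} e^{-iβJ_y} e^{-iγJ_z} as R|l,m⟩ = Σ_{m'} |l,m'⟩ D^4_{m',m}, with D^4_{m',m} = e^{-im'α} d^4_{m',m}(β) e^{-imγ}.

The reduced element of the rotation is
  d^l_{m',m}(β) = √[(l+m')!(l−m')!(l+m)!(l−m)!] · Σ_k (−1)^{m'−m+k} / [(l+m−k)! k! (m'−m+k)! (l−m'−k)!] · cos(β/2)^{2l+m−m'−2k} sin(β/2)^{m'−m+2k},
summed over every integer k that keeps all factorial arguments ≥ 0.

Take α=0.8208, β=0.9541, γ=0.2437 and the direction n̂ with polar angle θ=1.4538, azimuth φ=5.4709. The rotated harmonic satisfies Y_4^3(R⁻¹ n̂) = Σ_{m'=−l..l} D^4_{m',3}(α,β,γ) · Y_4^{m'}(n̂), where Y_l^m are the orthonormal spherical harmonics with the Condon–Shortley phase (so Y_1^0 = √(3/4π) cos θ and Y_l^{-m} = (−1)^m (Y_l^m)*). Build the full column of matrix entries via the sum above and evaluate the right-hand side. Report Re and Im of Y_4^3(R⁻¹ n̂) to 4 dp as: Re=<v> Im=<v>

Re=-0.0193 Im=-0.0092

Need the full column D^4_{m',3} for m'=−4..4 at α=0.8208, β=0.9541, γ=0.2437.
cos(β/2)=0.888353, sin(β/2)=0.459161
d^4_{-4,3}: single k=7 term ⇒ +0.010811;  D = -0.008987+0.006010i
d^4_{-3,3}: k∈[6..7] ⇒ +0.051767 -0.001976 = +0.049792;  D = -0.007957+0.049152i
d^4_{-2,3}: k∈[5..6] ⇒ +0.160607 -0.014302 = +0.146305;  D = +0.089736+0.115553i
d^4_{-1,3}: k∈[4..5] ⇒ +0.366202 -0.058699 = +0.307503;  D = +0.306266+0.027546i
d^4_{0,3}: k∈[3..4] ⇒ +0.633704 -0.169295 = +0.464409;  D = +0.345725-0.310081i
d^4_{1,3}: k∈[2..3] ⇒ +0.822458 -0.366202 = +0.456256;  D = +0.008621-0.456175i
d^4_{2,3}: k∈[1..2] ⇒ +0.750116 -0.601184 = +0.148932;  D = -0.107035-0.103558i
d^4_{3,3}: k∈[0..1] ⇒ +0.387870 -0.725340 = -0.337470;  D = +0.337016-0.017509i
d^4_{4,3}: single k=0 term ⇒ -0.567035;  D = +0.364464-0.434389i
Y_4^{m'}(θ=1.4538,φ=5.4709) and Σ D·Y over m':
  (-0.0090+0.0060i)·(-0.4281-0.0462i)  (-0.0080+0.0492i)·(-0.1090+0.0927i)  (+0.0897+0.1156i)·(+0.0160-0.2981i)  (+0.3063+0.0275i)·(-0.1096-0.1156i)  (+0.3457-0.3101i)·(+0.2748+0.0000i)  (+0.0086-0.4562i)·(+0.1096-0.1156i)  (-0.1070-0.1036i)·(+0.0160+0.2981i)  (+0.3370-0.0175i)·(+0.1090+0.0927i)  (+0.3645-0.4344i)·(-0.4281+0.0462i)
Y_4^3(R⁻¹ n̂) = -0.019277-0.009207i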